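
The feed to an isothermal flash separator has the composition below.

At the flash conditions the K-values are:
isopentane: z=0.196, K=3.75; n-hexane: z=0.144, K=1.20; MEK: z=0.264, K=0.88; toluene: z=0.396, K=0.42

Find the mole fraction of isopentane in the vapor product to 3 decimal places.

Rachford–Rice: g(V/F) = Σ zᵢ(Kᵢ−1)/(1+V/F(Kᵢ−1)) = 0.
g(0) = ΣzᵢKᵢ − 1 = 0.306 and g(1) = 1 − Σzᵢ/Kᵢ = -0.415, so a root lies in (0, 1).
Newton–Raphson from V/F = 0.7:
  V/F = 0.700: g = -0.2117, g' = -0.560 → V/F = 0.322
  V/F = 0.322: g = -0.0023, g' = -0.628 → V/F = 0.318
Converged at V/F = 0.318.
Compositions from xᵢ = zᵢ/(1+V/F(Kᵢ−1)), yᵢ = Kᵢxᵢ:
  isopentane: x = 0.105, y = 0.392
  n-hexane: x = 0.135, y = 0.162
  MEK: x = 0.274, y = 0.242
  toluene: x = 0.486, y = 0.204

y_isopentane = 0.392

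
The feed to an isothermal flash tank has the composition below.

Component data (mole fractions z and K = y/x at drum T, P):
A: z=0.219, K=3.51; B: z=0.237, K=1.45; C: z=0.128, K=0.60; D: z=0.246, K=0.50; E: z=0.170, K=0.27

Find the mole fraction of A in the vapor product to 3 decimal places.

y_A = 0.402

Material balance + equilibrium reduce to Σ zᵢ(Kᵢ−1)/(1+V/F(Kᵢ−1)) = 0.
g(0) = ΣzᵢKᵢ − 1 = 0.358 and g(1) = 1 − Σzᵢ/Kᵢ = -0.561, so a root lies in (0, 1).
Iterate (Newton) starting at V/F = 0.42:
  V/F = 0.420: g = -0.0389, g' = -0.677 → V/F = 0.363
Converged at V/F = 0.363.
Compositions from xᵢ = zᵢ/(1+V/F(Kᵢ−1)), yᵢ = Kᵢxᵢ:
  A: x = 0.115, y = 0.402
  B: x = 0.204, y = 0.295
  C: x = 0.150, y = 0.090
  D: x = 0.301, y = 0.150
  E: x = 0.231, y = 0.062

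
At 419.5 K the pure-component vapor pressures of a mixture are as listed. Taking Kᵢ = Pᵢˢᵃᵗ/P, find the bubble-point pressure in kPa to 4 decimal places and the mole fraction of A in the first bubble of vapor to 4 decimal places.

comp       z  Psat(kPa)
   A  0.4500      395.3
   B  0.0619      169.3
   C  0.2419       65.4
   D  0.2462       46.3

Pbub = 215.5840 kPa, y_A = 0.8251

At the bubble point ψ → 0, so ΣzᵢKᵢ = 1 with Kᵢ = Pᵢˢᵃᵗ/P ⇒ P = ΣzᵢPᵢˢᵃᵗ.
P = 0.4500·395.3 + 0.0619·169.3 + 0.2419·65.4 + 0.2462·46.3 = 215.5840 kPa
yᵢ = zᵢPᵢˢᵃᵗ/P ⇒ y_A = 0.4500·395.3/215.5840 = 0.8251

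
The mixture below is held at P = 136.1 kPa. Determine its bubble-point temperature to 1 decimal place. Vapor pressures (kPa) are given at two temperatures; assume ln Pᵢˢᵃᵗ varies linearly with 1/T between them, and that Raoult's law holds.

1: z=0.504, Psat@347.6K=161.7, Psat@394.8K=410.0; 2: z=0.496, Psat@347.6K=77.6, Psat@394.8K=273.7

T = 352.7 K

Bubble-point temperature: ΣzᵢPᵢˢᵃᵗ(T) = P. Interpolate ln Pᵢˢᵃᵗ = aᵢ + bᵢ/T.
  T = 347.6 K: ΣzᵢPᵢˢᵃᵗ = 119.99 kPa
  T = 394.8 K: ΣzᵢPᵢˢᵃᵗ = 342.40 kPa
  T = 371.2 K: ΣzᵢPᵢˢᵃᵗ = 208.91 kPa
  T = 359.4 K: ΣzᵢPᵢˢᵃᵗ = 159.63 kPa
  T = 353.5 K: ΣzᵢPᵢˢᵃᵗ = 138.70 kPa
  T = 350.6 K: ΣzᵢPᵢˢᵃᵗ = 129.23 kPa
Interpolating between 350.6 K and 353.5 K gives T ≈ 352.7 K.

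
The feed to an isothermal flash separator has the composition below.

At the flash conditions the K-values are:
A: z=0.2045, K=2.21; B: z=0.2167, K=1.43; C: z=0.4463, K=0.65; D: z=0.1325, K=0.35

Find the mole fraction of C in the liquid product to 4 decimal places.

Material balance + equilibrium reduce to Σ zᵢ(Kᵢ−1)/(1+ψ(Kᵢ−1)) = 0.
Check two-phase: ΣzᵢKᵢ = 1.0983 > 1 and Σzᵢ/Kᵢ = 1.3093 > 1, so g(0) = 0.0983 > 0 and g(1) = -0.3093 < 0.
Newton–Raphson from ψ = 0.5:
  ψ = 0.5000: g = -0.08607, g' = -0.3466 → ψ = 0.2517
  ψ = 0.2517: g = -0.00049, g' = -0.3543 → ψ = 0.2503
Converged at ψ = 0.2503.
Compositions from xᵢ = zᵢ/(1+ψ(Kᵢ−1)), yᵢ = Kᵢxᵢ:
  A: x = 0.1570, y = 0.3469
  B: x = 0.1956, y = 0.2798
  C: x = 0.4891, y = 0.3179
  D: x = 0.1582, y = 0.0554

x_C = 0.4891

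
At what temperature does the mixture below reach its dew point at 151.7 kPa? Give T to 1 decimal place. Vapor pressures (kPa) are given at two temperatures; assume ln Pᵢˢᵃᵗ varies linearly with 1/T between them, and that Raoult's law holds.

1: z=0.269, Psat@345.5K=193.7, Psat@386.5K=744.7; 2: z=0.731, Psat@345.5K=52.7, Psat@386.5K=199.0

T = 370.3 K

Dew-point temperature: Σzᵢ·P/Pᵢˢᵃᵗ(T) = 1. Interpolate ln Pᵢˢᵃᵗ = aᵢ + bᵢ/T.
  T = 345.5 K: ΣzᵢP/Pᵢˢᵃᵗ = 2.3149
  T = 386.5 K: ΣzᵢP/Pᵢˢᵃᵗ = 0.6120
  T = 366.0 K: ΣzᵢP/Pᵢˢᵃᵗ = 1.1468
  T = 376.2 K: ΣzᵢP/Pᵢˢᵃᵗ = 0.8319
  T = 371.1 K: ΣzᵢP/Pᵢˢᵃᵗ = 0.9746
  T = 368.6 K: ΣzᵢP/Pᵢˢᵃᵗ = 1.0549
Interpolating between 368.6 K and 371.1 K gives T ≈ 370.3 K.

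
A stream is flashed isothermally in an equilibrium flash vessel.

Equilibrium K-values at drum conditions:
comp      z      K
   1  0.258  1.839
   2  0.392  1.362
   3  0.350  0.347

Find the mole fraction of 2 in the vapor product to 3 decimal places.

Rachford–Rice: g(V/F) = Σ zᵢ(Kᵢ−1)/(1+V/F(Kᵢ−1)) = 0.
Feasibility: ΣzᵢKᵢ = 1.130, Σzᵢ/Kᵢ = 1.437 — both > 1, two phases present.
Iterate (Newton) starting at V/F = 0.5:
  V/F = 0.500: g = -0.0667, g' = -0.456 → V/F = 0.354
  V/F = 0.354: g = -0.0045, g' = -0.401 → V/F = 0.343
Converged at V/F = 0.343.
Compositions from xᵢ = zᵢ/(1+V/F(Kᵢ−1)), yᵢ = Kᵢxᵢ:
  1: x = 0.200, y = 0.369
  2: x = 0.349, y = 0.475
  3: x = 0.451, y = 0.156

y_2 = 0.475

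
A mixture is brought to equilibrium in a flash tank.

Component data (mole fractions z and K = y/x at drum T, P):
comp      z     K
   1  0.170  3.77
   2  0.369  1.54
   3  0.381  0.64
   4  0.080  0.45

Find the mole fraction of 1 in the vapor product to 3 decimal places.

y_1 = 0.193

Newton–Raphson from V/F = 0.5:
  V/F = 0.500: g = 0.1264, g' = -0.416 → V/F = 0.804
  V/F = 0.804: g = 0.0129, g' = -0.353 → V/F = 0.841
Converged at V/F = 0.841.
Compositions from xᵢ = zᵢ/(1+V/F(Kᵢ−1)), yᵢ = Kᵢxᵢ:
  1: x = 0.051, y = 0.193
  2: x = 0.254, y = 0.391
  3: x = 0.546, y = 0.350
  4: x = 0.149, y = 0.067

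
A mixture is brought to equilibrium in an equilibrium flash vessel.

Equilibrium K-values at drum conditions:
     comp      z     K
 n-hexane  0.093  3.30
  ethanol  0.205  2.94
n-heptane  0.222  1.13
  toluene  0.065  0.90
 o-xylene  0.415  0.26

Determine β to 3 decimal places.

β = 0.305

Rachford–Rice: g(β) = Σ zᵢ(Kᵢ−1)/(1+β(Kᵢ−1)) = 0.
Feasibility: ΣzᵢKᵢ = 1.327, Σzᵢ/Kᵢ = 1.963 — both > 1, two phases present.
Newton iteration, β⁰ = 0.5:
  β = 0.500: g = -0.1658, g' = -0.882 → β = 0.312
  β = 0.312: g = -0.0059, g' = -0.855 → β = 0.305
Converged at β = 0.305.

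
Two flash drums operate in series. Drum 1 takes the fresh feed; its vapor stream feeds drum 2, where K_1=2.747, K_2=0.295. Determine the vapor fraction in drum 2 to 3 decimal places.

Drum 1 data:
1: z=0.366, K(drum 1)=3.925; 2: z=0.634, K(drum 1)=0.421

Drum 1:
Let ψ₁ = V/F and solve Σ zᵢ(Kᵢ−1)/(1+ψ₁(Kᵢ−1)) = 0.
g(0) = ΣzᵢKᵢ − 1 = 0.703 and g(1) = 1 − Σzᵢ/Kᵢ = -0.599, so a root lies in (0, 1).
Newton–Raphson from ψ₁ = 0.36:
  ψ₁ = 0.360: g = 0.0577, g' = -1.082 → ψ₁ = 0.413
  ψ₁ = 0.413: g = 0.0021, g' = -1.009 → ψ₁ = 0.415
Converged at ψ₁ = 0.415.
Drum-1 compositions:
  1: x = 0.165, y = 0.649
  2: x = 0.835, y = 0.351
Drum-2 feed = drum-1 vapor: z₂ = (0.6486, 0.3514).
Drum 2:
Material balance + equilibrium reduce to Σ zᵢ(Kᵢ−1)/(1+ψ₂(Kᵢ−1)) = 0.
g(0) = ΣzᵢKᵢ − 1 = 0.885 and g(1) = 1 − Σzᵢ/Kᵢ = -0.427, so a root lies in (0, 1).
Binary case is linear: z₁(K₁−1)(1+ψ₂(K₂−1)) + z₂(K₂−1)(1+ψ₂(K₁−1)) = 0
⇒ ψ₂ = [z₁(K₁−1)+z₂(K₂−1)] / [−(K₁−1)(K₂−1)] = 0.8853/1.2316 = 0.719
  1: x = 0.288, y = 0.790
  2: x = 0.712, y = 0.210

V/F (drum 2) = 0.719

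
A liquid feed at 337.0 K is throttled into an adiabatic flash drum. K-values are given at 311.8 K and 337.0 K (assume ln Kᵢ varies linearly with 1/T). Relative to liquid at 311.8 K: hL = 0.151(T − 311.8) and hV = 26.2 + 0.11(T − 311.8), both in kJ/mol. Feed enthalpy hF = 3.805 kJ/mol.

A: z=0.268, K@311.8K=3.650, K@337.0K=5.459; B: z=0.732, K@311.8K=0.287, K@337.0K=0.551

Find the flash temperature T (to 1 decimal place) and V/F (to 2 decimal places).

Adiabatic flash: solve Rachford–Rice at each trial T, then check hF = ψ·hV(T) + (1−ψ)·hL(T).
  T = 311.8 K: K = (3.650, 0.287), RR gives ψ = 0.100, H_out = 2.611 kJ/mol
  T = 337.0 K: K = (5.459, 0.551), RR gives ψ = 0.433, H_out = 14.695 kJ/mol
  T = 324.4 K: K = (4.499, 0.403), RR gives ψ = 0.239, H_out = 8.054 kJ/mol
  T = 318.1 K: K = (4.061, 0.341), RR gives ψ = 0.168, H_out = 5.299 kJ/mol
  T = 315.0 K: K = (3.855, 0.314), RR gives ψ = 0.134, H_out = 3.978 kJ/mol
  T = 313.4 K: K = (3.752, 0.300), RR gives ψ = 0.117, H_out = 3.296 kJ/mol
Linear interpolation between T = 313.4 (H_out = 3.296) and T = 315.0 (H_out = 3.978) on hF = 3.805 gives T ≈ 314.6 K, at which ψ = 0.13.

T = 314.6 K, V/F = 0.13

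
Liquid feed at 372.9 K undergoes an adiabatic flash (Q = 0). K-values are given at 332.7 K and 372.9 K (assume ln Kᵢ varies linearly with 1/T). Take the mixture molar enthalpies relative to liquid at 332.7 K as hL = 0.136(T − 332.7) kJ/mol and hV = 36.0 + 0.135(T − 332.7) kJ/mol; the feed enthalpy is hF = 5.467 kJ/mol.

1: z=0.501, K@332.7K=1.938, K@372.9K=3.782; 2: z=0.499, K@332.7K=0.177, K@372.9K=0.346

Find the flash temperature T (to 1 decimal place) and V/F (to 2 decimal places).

T = 335.7 K, V/F = 0.14

Adiabatic flash: solve Rachford–Rice at each trial T, then check hF = ψ·hV(T) + (1−ψ)·hL(T).
  T = 332.7 K: K = (1.938, 0.177), RR gives ψ = 0.077, H_out = 2.764 kJ/mol
  T = 372.9 K: K = (3.782, 0.346), RR gives ψ = 0.587, H_out = 26.564 kJ/mol
  T = 352.8 K: K = (2.759, 0.252), RR gives ψ = 0.386, H_out = 16.635 kJ/mol
  T = 342.8 K: K = (2.327, 0.213), RR gives ψ = 0.260, H_out = 10.734 kJ/mol
  T = 337.8 K: K = (2.128, 0.194), RR gives ψ = 0.180, H_out = 7.159 kJ/mol
  T = 335.2 K: K = (2.030, 0.185), RR gives ψ = 0.130, H_out = 5.036 kJ/mol
  T = 336.5 K: K = (2.079, 0.190), RR gives ψ = 0.156, H_out = 6.124 kJ/mol
Linear interpolation between T = 335.2 (H_out = 5.036) and T = 336.5 (H_out = 6.124) on hF = 5.467 gives T ≈ 335.7 K, at which ψ = 0.14.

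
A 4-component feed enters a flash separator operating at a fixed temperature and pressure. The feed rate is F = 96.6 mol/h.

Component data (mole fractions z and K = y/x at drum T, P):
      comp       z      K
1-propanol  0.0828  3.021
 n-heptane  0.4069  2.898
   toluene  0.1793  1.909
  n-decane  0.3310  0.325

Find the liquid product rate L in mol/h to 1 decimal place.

L = 21.3 mol/h

Let ψ = V/F and solve Σ zᵢ(Kᵢ−1)/(1+ψ(Kᵢ−1)) = 0.
Check two-phase: ΣzᵢKᵢ = 1.8792 > 1 and Σzᵢ/Kᵢ = 1.2802 > 1, so g(0) = 0.8792 > 0 and g(1) = -0.2802 < 0.
Newton iteration, ψ⁰ = 0.38:
  ψ = 0.3800: g = 0.36397, g' = -0.9576 → ψ = 0.7601
  ψ = 0.7601: g = 0.01972, g' = -0.9861 → ψ = 0.7801
  ψ = 0.7801: g = -0.00026, g' = -1.0127 → ψ = 0.7798
Converged at ψ = 0.7798.
Then V = ψ·F = 0.7798·96.6 = 75.3 mol/h and L = F − V = 21.3 mol/h.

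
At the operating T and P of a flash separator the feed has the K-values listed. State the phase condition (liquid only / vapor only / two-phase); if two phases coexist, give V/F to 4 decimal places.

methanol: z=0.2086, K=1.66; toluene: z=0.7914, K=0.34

liquid only

ΣzᵢKᵢ = 0.6154; Σzᵢ/Kᵢ = 2.4533.
Since ΣzᵢKᵢ < 1 the mixture is below its bubble point — single liquid phase.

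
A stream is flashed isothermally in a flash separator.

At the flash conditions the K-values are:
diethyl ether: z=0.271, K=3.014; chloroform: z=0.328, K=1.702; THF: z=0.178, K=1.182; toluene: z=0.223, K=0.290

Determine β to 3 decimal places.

β = 0.821

Let β = V/F and solve Σ zᵢ(Kᵢ−1)/(1+β(Kᵢ−1)) = 0.
Check two-phase: ΣzᵢKᵢ = 1.650 > 1 and Σzᵢ/Kᵢ = 1.202 > 1, so g(0) = 0.650 > 0 and g(1) = -0.202 < 0.
Newton–Raphson from β = 0.5:
  β = 0.500: g = 0.2266, g' = -0.637 → β = 0.856
  β = 0.856: g = -0.0314, g' = -0.946 → β = 0.823
  β = 0.823: g = -0.0012, g' = -0.875 → β = 0.821
Converged at β = 0.821.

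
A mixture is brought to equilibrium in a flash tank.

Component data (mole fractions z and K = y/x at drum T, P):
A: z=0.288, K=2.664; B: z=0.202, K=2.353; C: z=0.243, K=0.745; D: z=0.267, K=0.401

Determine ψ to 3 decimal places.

Let ψ = V/F and solve Σ zᵢ(Kᵢ−1)/(1+ψ(Kᵢ−1)) = 0.
g(0) = ΣzᵢKᵢ − 1 = 0.531 and g(1) = 1 − Σzᵢ/Kᵢ = -0.186, so a root lies in (0, 1).
Newton–Raphson from ψ = 0.43:
  ψ = 0.430: g = 0.1671, g' = -0.612 → ψ = 0.703
  ψ = 0.703: g = 0.0093, g' = -0.576 → ψ = 0.719
Converged at ψ = 0.719.

ψ = 0.719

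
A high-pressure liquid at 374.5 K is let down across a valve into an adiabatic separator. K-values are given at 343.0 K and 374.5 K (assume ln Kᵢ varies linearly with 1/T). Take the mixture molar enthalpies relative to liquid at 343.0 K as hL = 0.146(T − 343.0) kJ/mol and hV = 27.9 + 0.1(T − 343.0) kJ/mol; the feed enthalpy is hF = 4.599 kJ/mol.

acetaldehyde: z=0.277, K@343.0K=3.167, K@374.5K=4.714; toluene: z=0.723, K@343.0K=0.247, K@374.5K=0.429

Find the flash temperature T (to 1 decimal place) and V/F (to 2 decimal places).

T = 352.7 K, V/F = 0.12

Adiabatic flash: solve Rachford–Rice at each trial T, then check hF = ψ·hV(T) + (1−ψ)·hL(T).
  T = 343.0 K: K = (3.167, 0.247), RR gives ψ = 0.034, H_out = 0.955 kJ/mol
  T = 374.5 K: K = (4.714, 0.429), RR gives ψ = 0.290, H_out = 12.282 kJ/mol
  T = 358.8 K: K = (3.900, 0.330), RR gives ψ = 0.164, H_out = 6.763 kJ/mol
  T = 350.9 K: K = (3.523, 0.286), RR gives ψ = 0.102, H_out = 3.950 kJ/mol
  T = 354.9 K: K = (3.711, 0.308), RR gives ψ = 0.134, H_out = 5.389 kJ/mol
  T = 352.9 K: K = (3.616, 0.297), RR gives ψ = 0.118, H_out = 4.674 kJ/mol
Linear interpolation between T = 350.9 (H_out = 3.950) and T = 352.9 (H_out = 4.674) on hF = 4.599 gives T ≈ 352.7 K, at which ψ = 0.12.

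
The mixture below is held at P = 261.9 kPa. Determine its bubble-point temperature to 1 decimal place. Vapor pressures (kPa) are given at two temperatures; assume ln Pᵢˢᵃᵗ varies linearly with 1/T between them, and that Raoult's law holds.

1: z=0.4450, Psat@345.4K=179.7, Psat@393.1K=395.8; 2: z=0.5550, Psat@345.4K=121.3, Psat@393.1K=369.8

Bubble-point temperature: ΣzᵢPᵢˢᵃᵗ(T) = P. Interpolate ln Pᵢˢᵃᵗ = aᵢ + bᵢ/T.
  T = 345.4 K: ΣzᵢPᵢˢᵃᵗ = 147.29 kPa
  T = 393.1 K: ΣzᵢPᵢˢᵃᵗ = 381.37 kPa
  T = 369.2 K: ΣzᵢPᵢˢᵃᵗ = 243.36 kPa
  T = 381.1 K: ΣzᵢPᵢˢᵃᵗ = 306.29 kPa
  T = 375.1 K: ΣzᵢPᵢˢᵃᵗ = 273.20 kPa
  T = 372.1 K: ΣzᵢPᵢˢᵃᵗ = 257.70 kPa
  T = 373.6 K: ΣzᵢPᵢˢᵃᵗ = 265.36 kPa
Interpolating between 372.1 K and 373.6 K gives T ≈ 372.9 K.

T = 372.9 K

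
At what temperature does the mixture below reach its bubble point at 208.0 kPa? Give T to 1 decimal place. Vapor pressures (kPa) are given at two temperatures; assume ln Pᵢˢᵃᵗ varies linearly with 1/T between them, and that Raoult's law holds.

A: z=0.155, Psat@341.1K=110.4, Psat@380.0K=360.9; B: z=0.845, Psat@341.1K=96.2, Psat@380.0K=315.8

T = 364.6 K

Bubble-point temperature: ΣzᵢPᵢˢᵃᵗ(T) = P. Interpolate ln Pᵢˢᵃᵗ = aᵢ + bᵢ/T.
  T = 341.1 K: ΣzᵢPᵢˢᵃᵗ = 98.40 kPa
  T = 380.0 K: ΣzᵢPᵢˢᵃᵗ = 322.79 kPa
  T = 360.6 K: ΣzᵢPᵢˢᵃᵗ = 184.30 kPa
  T = 370.3 K: ΣzᵢPᵢˢᵃᵗ = 245.71 kPa
  T = 365.5 K: ΣzᵢPᵢˢᵃᵗ = 213.53 kPa
  T = 363.1 K: ΣzᵢPᵢˢᵃᵗ = 198.77 kPa
Interpolating between 363.1 K and 365.5 K gives T ≈ 364.6 K.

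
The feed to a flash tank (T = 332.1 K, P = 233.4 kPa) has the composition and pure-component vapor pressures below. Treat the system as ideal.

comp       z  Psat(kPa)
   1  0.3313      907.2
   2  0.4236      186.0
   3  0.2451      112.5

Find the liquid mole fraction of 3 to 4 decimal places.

x_3 = 0.3959

Raoult's law: Kᵢ = Pᵢˢᵃᵗ/P = Pᵢˢᵃᵗ/233.4.
  K_1 = 907.2/233.4 = 3.886889, K_2 = 186.0/233.4 = 0.796915, K_3 = 112.5/233.4 = 0.482005
Let ψ = V/F and solve Σ zᵢ(Kᵢ−1)/(1+ψ(Kᵢ−1)) = 0.
Check two-phase: ΣzᵢKᵢ = 1.7434 > 1 and Σzᵢ/Kᵢ = 1.1253 > 1, so g(0) = 0.7434 > 0 and g(1) = -0.1253 < 0.
Newton iteration, ψ⁰ = 0.5:
  ψ = 0.5000: g = 0.12434, g' = -0.6039 → ψ = 0.7059
  ψ = 0.7059: g = 0.01427, g' = -0.4864 → ψ = 0.7352
  ψ = 0.7352: g = 0.00012, g' = -0.4789 → ψ = 0.7355
Converged at ψ = 0.7355.
Compositions from xᵢ = zᵢ/(1+ψ(Kᵢ−1)), yᵢ = Kᵢxᵢ:
  1: x = 0.1061, y = 0.4123
  2: x = 0.4980, y = 0.3968
  3: x = 0.3959, y = 0.1908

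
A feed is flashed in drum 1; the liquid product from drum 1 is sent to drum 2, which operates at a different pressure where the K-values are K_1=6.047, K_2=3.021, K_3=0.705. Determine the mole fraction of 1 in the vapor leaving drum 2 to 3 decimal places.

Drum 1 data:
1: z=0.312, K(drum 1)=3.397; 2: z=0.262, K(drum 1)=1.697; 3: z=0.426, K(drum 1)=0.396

Drum 1:
Material balance + equilibrium reduce to Σ zᵢ(Kᵢ−1)/(1+ψ₁(Kᵢ−1)) = 0.
Feasibility: ΣzᵢKᵢ = 1.673, Σzᵢ/Kᵢ = 1.322 — both > 1, two phases present.
Iterate (Newton) starting at ψ₁ = 0.43:
  ψ₁ = 0.430: g = 0.1612, g' = -0.794 → ψ₁ = 0.633
  ψ₁ = 0.633: g = 0.0071, g' = -0.752 → ψ₁ = 0.643
Converged at ψ₁ = 0.643.
Drum-1 compositions:
  1: x = 0.123, y = 0.417
  2: x = 0.181, y = 0.307
  3: x = 0.696, y = 0.276
Drum-2 feed = drum-1 liquid: z₂ = (0.1228, 0.1810, 0.6962).
Drum 2:
Rachford–Rice: g(ψ₂) = Σ zᵢ(Kᵢ−1)/(1+ψ₂(Kᵢ−1)) = 0.
Check two-phase: ΣzᵢKᵢ = 1.780 > 1 and Σzᵢ/Kᵢ = 1.068 > 1, so g(0) = 0.780 > 0 and g(1) = -0.068 < 0.
Newton iteration, ψ₂⁰ = 0.5:
  ψ₂ = 0.500: g = 0.1169, g' = -0.518 → ψ₂ = 0.726
  ψ₂ = 0.726: g = 0.0199, g' = -0.364 → ψ₂ = 0.780
  ψ₂ = 0.780: g = 0.0006, g' = -0.342 → ψ₂ = 0.782
Converged at ψ₂ = 0.782.
  1: x = 0.025, y = 0.150
  2: x = 0.070, y = 0.212
  3: x = 0.905, y = 0.638

y_1 (drum 2) = 0.150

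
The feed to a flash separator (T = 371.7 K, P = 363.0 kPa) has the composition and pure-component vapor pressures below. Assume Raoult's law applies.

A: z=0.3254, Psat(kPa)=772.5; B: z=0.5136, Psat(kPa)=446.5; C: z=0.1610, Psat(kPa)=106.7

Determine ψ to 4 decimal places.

Raoult's law: Kᵢ = Pᵢˢᵃᵗ/P = Pᵢˢᵃᵗ/363.0.
  K_A = 772.5/363.0 = 2.128099, K_B = 446.5/363.0 = 1.230028, K_C = 106.7/363.0 = 0.293939
Iterate (Newton) starting at ψ = 0.5:
  ψ = 0.5000: g = 0.16495, g' = -0.3829 → ψ = 0.9308
  ψ = 0.9308: g = -0.05524, g' = -0.8000 → ψ = 0.8617
  ψ = 0.8617: g = -0.00559, g' = -0.6489 → ψ = 0.8531
  ψ = 0.8531: g = -0.00006, g' = -0.6341 → ψ = 0.8530
Converged at ψ = 0.8530.

ψ = 0.8530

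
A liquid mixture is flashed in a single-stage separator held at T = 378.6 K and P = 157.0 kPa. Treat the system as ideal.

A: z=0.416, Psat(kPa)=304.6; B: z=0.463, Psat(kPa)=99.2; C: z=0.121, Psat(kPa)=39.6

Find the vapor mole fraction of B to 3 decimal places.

Raoult's law: Kᵢ = Pᵢˢᵃᵗ/P = Pᵢˢᵃᵗ/157.0.
  K_A = 304.6/157.0 = 1.94013, K_B = 99.2/157.0 = 0.63185, K_C = 39.6/157.0 = 0.25223
Newton iteration, V/F⁰ = 0.7:
  V/F = 0.700: g = -0.1836, g' = -0.546 → V/F = 0.363
  V/F = 0.363: g = -0.0295, g' = -0.415 → V/F = 0.292
Converged at V/F = 0.292.
Compositions from xᵢ = zᵢ/(1+V/F(Kᵢ−1)), yᵢ = Kᵢxᵢ:
  A: x = 0.326, y = 0.633
  B: x = 0.519, y = 0.328
  C: x = 0.155, y = 0.039

y_B = 0.328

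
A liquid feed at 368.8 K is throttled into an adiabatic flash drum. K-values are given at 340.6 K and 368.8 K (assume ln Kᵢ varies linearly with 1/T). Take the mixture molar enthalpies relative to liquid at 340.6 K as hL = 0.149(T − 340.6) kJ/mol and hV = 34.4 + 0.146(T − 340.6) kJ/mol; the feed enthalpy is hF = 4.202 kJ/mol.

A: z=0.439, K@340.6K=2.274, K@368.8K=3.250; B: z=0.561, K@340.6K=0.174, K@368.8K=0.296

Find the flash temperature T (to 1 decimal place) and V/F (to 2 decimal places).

T = 342.4 K, V/F = 0.11

Adiabatic flash: solve Rachford–Rice at each trial T, then check hF = ψ·hV(T) + (1−ψ)·hL(T).
  T = 340.6 K: K = (2.274, 0.174), RR gives ψ = 0.091, H_out = 3.135 kJ/mol
  T = 368.8 K: K = (3.250, 0.296), RR gives ψ = 0.374, H_out = 17.044 kJ/mol
  T = 354.7 K: K = (2.738, 0.229), RR gives ψ = 0.247, H_out = 10.582 kJ/mol
  T = 347.6 K: K = (2.498, 0.200), RR gives ψ = 0.174, H_out = 7.039 kJ/mol
  T = 344.1 K: K = (2.385, 0.187), RR gives ψ = 0.135, H_out = 5.152 kJ/mol
  T = 342.4 K: K = (2.331, 0.180), RR gives ψ = 0.114, H_out = 4.190 kJ/mol
Linear interpolation between T = 342.4 (H_out = 4.190) and T = 344.1 (H_out = 5.152) on hF = 4.202 gives T ≈ 342.4 K, at which ψ = 0.11.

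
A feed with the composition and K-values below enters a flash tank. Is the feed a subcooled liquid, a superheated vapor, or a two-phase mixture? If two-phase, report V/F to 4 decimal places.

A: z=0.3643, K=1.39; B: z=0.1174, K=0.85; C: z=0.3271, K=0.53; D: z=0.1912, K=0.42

ΣzᵢKᵢ = 0.8598; Σzᵢ/Kᵢ = 1.4726.
Since ΣzᵢKᵢ < 1 the mixture is below its bubble point — single liquid phase.

subcooled liquid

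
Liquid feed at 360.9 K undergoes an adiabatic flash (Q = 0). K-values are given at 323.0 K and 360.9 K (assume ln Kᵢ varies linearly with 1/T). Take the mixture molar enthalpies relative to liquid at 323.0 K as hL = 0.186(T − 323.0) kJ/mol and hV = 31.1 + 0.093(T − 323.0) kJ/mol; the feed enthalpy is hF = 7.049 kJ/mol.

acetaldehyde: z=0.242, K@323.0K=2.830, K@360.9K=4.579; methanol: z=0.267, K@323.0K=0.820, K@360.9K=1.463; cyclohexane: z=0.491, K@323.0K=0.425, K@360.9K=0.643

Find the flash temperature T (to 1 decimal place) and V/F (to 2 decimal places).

T = 326.9 K, V/F = 0.21

Adiabatic flash: solve Rachford–Rice at each trial T, then check hF = ψ·hV(T) + (1−ψ)·hL(T).
  T = 323.0 K: K = (2.830, 0.820, 0.425), RR gives ψ = 0.135, H_out = 4.189 kJ/mol
  T = 360.9 K: K = (4.579, 1.463, 0.643), RR gives ψ = 1.000, H_out = 34.625 kJ/mol
  T = 341.9 K: K = (3.646, 1.112, 0.529), RR gives ψ = 0.502, H_out = 18.249 kJ/mol
  T = 332.4 K: K = (3.222, 0.958, 0.475), RR gives ψ = 0.309, H_out = 11.084 kJ/mol
  T = 327.7 K: K = (3.022, 0.887, 0.450), RR gives ψ = 0.221, H_out = 7.642 kJ/mol
  T = 325.4 K: K = (2.927, 0.854, 0.438), RR gives ψ = 0.179, H_out = 5.959 kJ/mol
Linear interpolation between T = 325.4 (H_out = 5.959) and T = 327.7 (H_out = 7.642) on hF = 7.049 gives T ≈ 326.9 K, at which ψ = 0.21.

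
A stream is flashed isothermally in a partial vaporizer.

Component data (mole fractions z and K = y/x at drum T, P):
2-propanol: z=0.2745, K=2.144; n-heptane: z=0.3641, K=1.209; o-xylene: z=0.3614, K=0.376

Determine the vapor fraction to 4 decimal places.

Let ψ = V/F and solve Σ zᵢ(Kᵢ−1)/(1+ψ(Kᵢ−1)) = 0.
Feasibility: ΣzᵢKᵢ = 1.1646, Σzᵢ/Kᵢ = 1.3904 — both > 1, two phases present.
Newton iteration, ψ⁰ = 0.41:
  ψ = 0.4100: g = -0.01919, g' = -0.4341 → ψ = 0.3658
  ψ = 0.3658: g = -0.00013, g' = -0.4285 → ψ = 0.3655
Converged at ψ = 0.3655.

ψ = 0.3655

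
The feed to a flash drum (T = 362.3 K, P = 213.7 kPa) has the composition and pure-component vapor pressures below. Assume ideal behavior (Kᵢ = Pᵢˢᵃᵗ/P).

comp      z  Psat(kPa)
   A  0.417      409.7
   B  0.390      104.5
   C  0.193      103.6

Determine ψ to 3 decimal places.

Raoult's law: Kᵢ = Pᵢˢᵃᵗ/P = Pᵢˢᵃᵗ/213.7.
  K_A = 409.7/213.7 = 1.91717, K_B = 104.5/213.7 = 0.48900, K_C = 103.6/213.7 = 0.48479
Let ψ = V/F and solve Σ zᵢ(Kᵢ−1)/(1+ψ(Kᵢ−1)) = 0.
g(0) = ΣzᵢKᵢ − 1 = 0.084 and g(1) = 1 − Σzᵢ/Kᵢ = -0.413, so a root lies in (0, 1).
Iterate (Newton) starting at ψ = 0.38:
  ψ = 0.380: g = -0.0873, g' = -0.429 → ψ = 0.176
  ψ = 0.176: g = 0.0008, g' = -0.445 → ψ = 0.178
Converged at ψ = 0.178.

ψ = 0.178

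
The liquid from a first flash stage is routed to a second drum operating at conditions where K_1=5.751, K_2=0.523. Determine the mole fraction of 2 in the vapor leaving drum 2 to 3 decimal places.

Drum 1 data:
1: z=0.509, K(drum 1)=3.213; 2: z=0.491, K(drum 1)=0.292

y_2 (drum 2) = 0.475

Drum 1:
Material balance + equilibrium reduce to Σ zᵢ(Kᵢ−1)/(1+ψ₁(Kᵢ−1)) = 0.
g(0) = ΣzᵢKᵢ − 1 = 0.779 and g(1) = 1 − Σzᵢ/Kᵢ = -0.840, so a root lies in (0, 1).
Binary case is linear: z₁(K₁−1)(1+ψ₁(K₂−1)) + z₂(K₂−1)(1+ψ₁(K₁−1)) = 0
⇒ ψ₁ = [z₁(K₁−1)+z₂(K₂−1)] / [−(K₁−1)(K₂−1)] = 0.7788/1.5668 = 0.497
Drum-1 compositions:
  1: x = 0.242, y = 0.779
  2: x = 0.758, y = 0.221
Drum-2 feed = drum-1 liquid: z₂ = (0.2424, 0.7576).
Drum 2:
Let ψ₂ = V/F and solve Σ zᵢ(Kᵢ−1)/(1+ψ₂(Kᵢ−1)) = 0.
g(0) = ΣzᵢKᵢ − 1 = 0.790 and g(1) = 1 − Σzᵢ/Kᵢ = -0.491, so a root lies in (0, 1).
Binary case is linear: z₁(K₁−1)(1+ψ₂(K₂−1)) + z₂(K₂−1)(1+ψ₂(K₁−1)) = 0
⇒ ψ₂ = [z₁(K₁−1)+z₂(K₂−1)] / [−(K₁−1)(K₂−1)] = 0.7902/2.2662 = 0.349
  1: x = 0.091, y = 0.525
  2: x = 0.909, y = 0.475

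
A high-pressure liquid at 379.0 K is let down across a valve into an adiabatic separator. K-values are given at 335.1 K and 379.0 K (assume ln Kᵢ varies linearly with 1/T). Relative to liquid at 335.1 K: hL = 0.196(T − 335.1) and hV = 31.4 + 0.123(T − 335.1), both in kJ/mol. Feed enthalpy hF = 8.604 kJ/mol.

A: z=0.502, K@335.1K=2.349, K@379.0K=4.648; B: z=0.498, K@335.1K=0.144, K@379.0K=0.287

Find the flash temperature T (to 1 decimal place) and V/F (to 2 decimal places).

Adiabatic flash: solve Rachford–Rice at each trial T, then check hF = ψ·hV(T) + (1−ψ)·hL(T).
  T = 335.1 K: K = (2.349, 0.144), RR gives ψ = 0.217, H_out = 6.823 kJ/mol
  T = 379.0 K: K = (4.648, 0.287), RR gives ψ = 0.568, H_out = 24.607 kJ/mol
  T = 357.1 K: K = (3.377, 0.208), RR gives ψ = 0.424, H_out = 16.950 kJ/mol
  T = 346.1 K: K = (2.833, 0.174), RR gives ψ = 0.336, H_out = 12.437 kJ/mol
  T = 340.6 K: K = (2.583, 0.159), RR gives ψ = 0.282, H_out = 9.822 kJ/mol
  T = 337.9 K: K = (2.467, 0.151), RR gives ψ = 0.252, H_out = 8.407 kJ/mol
  T = 339.2 K: K = (2.522, 0.155), RR gives ψ = 0.267, H_out = 9.101 kJ/mol
Linear interpolation between T = 337.9 (H_out = 8.407) and T = 339.2 (H_out = 9.101) on hF = 8.604 gives T ≈ 338.3 K, at which ψ = 0.26.

T = 338.3 K, V/F = 0.26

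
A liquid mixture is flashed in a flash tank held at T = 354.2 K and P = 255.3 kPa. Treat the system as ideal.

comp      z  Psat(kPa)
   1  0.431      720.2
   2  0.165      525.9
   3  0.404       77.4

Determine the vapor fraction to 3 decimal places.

Raoult's law: Kᵢ = Pᵢˢᵃᵗ/P = Pᵢˢᵃᵗ/255.3.
  K_1 = 720.2/255.3 = 2.82099, K_2 = 525.9/255.3 = 2.05993, K_3 = 77.4/255.3 = 0.30317
Material balance + equilibrium reduce to Σ zᵢ(Kᵢ−1)/(1+ψ(Kᵢ−1)) = 0.
Feasibility: ΣzᵢKᵢ = 1.678, Σzᵢ/Kᵢ = 1.565 — both > 1, two phases present.
Iterate (Newton) starting at ψ = 0.5:
  ψ = 0.500: g = 0.0931, g' = -0.933 → ψ = 0.600
  ψ = 0.600: g = -0.0016, g' = -0.975 → ψ = 0.598
Converged at ψ = 0.598.

ψ = 0.598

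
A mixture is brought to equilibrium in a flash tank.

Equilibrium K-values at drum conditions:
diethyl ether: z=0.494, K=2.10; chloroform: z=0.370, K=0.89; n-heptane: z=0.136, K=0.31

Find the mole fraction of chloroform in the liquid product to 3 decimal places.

Let ψ = V/F and solve Σ zᵢ(Kᵢ−1)/(1+ψ(Kᵢ−1)) = 0.
Check two-phase: ΣzᵢKᵢ = 1.409 > 1 and Σzᵢ/Kᵢ = 1.090 > 1, so g(0) = 0.409 > 0 and g(1) = -0.090 < 0.
Iterate (Newton) starting at ψ = 0.5:
  ψ = 0.500: g = 0.1642, g' = -0.405 → ψ = 0.906
  ψ = 0.906: g = -0.0233, g' = -0.616 → ψ = 0.868
  ψ = 0.868: g = -0.0010, g' = -0.564 → ψ = 0.866
Converged at ψ = 0.866.
Compositions from xᵢ = zᵢ/(1+ψ(Kᵢ−1)), yᵢ = Kᵢxᵢ:
  diethyl ether: x = 0.253, y = 0.531
  chloroform: x = 0.409, y = 0.364
  n-heptane: x = 0.338, y = 0.105

x_chloroform = 0.409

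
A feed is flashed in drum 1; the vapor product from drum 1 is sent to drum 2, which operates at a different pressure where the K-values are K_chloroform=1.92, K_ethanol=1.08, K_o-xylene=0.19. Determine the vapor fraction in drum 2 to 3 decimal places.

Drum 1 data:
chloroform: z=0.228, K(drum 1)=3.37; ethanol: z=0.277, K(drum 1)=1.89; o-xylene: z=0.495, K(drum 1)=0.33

V/F (drum 2) = 0.446

Drum 1:
Let ψ₁ = V/F and solve Σ zᵢ(Kᵢ−1)/(1+ψ₁(Kᵢ−1)) = 0.
Feasibility: ΣzᵢKᵢ = 1.455, Σzᵢ/Kᵢ = 1.714 — both > 1, two phases present.
Newton iteration, ψ₁⁰ = 0.63:
  ψ₁ = 0.630: g = -0.1992, g' = -0.961 → ψ₁ = 0.423
  ψ₁ = 0.423: g = -0.0137, g' = -0.868 → ψ₁ = 0.407
Converged at ψ₁ = 0.407.
Drum-1 compositions:
  chloroform: x = 0.116, y = 0.391
  ethanol: x = 0.203, y = 0.384
  o-xylene: x = 0.681, y = 0.225
Drum-2 feed = drum-1 vapor: z₂ = (0.3911, 0.3843, 0.2246).
Drum 2:
Material balance + equilibrium reduce to Σ zᵢ(Kᵢ−1)/(1+ψ₂(Kᵢ−1)) = 0.
Feasibility: ΣzᵢKᵢ = 1.209, Σzᵢ/Kᵢ = 1.742 — both > 1, two phases present.
Newton–Raphson from ψ₂ = 0.39:
  ψ₂ = 0.390: g = 0.0287, g' = -0.496 → ψ₂ = 0.448
  ψ₂ = 0.448: g = -0.0009, g' = -0.531 → ψ₂ = 0.446
Converged at ψ₂ = 0.446.
  chloroform: x = 0.277, y = 0.532
  ethanol: x = 0.371, y = 0.401
  o-xylene: x = 0.352, y = 0.067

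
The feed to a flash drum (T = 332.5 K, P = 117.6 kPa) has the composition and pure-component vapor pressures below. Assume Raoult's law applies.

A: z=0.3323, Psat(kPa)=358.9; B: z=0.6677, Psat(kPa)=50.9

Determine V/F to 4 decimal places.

Raoult's law: Kᵢ = Pᵢˢᵃᵗ/P = Pᵢˢᵃᵗ/117.6.
  K_A = 358.9/117.6 = 3.051871, K_B = 50.9/117.6 = 0.432823
Material balance + equilibrium reduce to Σ zᵢ(Kᵢ−1)/(1+V/F(Kᵢ−1)) = 0.
Check two-phase: ΣzᵢKᵢ = 1.3031 > 1 and Σzᵢ/Kᵢ = 1.6515 > 1, so g(0) = 0.3031 > 0 and g(1) = -0.6515 < 0.
Iterate (Newton) starting at V/F = 0.58:
  V/F = 0.5800: g = -0.25303, g' = -0.7687 → V/F = 0.2508
  V/F = 0.2508: g = 0.00864, g' = -0.9018 → V/F = 0.2604
  V/F = 0.2604: g = 0.00006, g' = -0.8900 → V/F = 0.2605
Converged at V/F = 0.2605.

V/F = 0.2605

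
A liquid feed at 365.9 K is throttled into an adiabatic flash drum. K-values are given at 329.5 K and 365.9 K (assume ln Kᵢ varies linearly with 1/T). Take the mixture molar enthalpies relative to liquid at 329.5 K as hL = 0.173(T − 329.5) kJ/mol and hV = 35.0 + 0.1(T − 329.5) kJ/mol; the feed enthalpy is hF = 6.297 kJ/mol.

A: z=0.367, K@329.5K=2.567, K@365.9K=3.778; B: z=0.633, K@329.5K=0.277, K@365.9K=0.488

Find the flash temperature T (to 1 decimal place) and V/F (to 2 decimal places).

T = 334.5 K, V/F = 0.16

Adiabatic flash: solve Rachford–Rice at each trial T, then check hF = ψ·hV(T) + (1−ψ)·hL(T).
  T = 329.5 K: K = (2.567, 0.277), RR gives ψ = 0.104, H_out = 3.628 kJ/mol
  T = 365.9 K: K = (3.778, 0.488), RR gives ψ = 0.489, H_out = 22.111 kJ/mol
  T = 347.7 K: K = (3.146, 0.373), RR gives ψ = 0.290, H_out = 12.929 kJ/mol
  T = 338.6 K: K = (2.849, 0.323), RR gives ψ = 0.200, H_out = 8.430 kJ/mol
  T = 334.1 K: K = (2.708, 0.300), RR gives ψ = 0.153, H_out = 6.112 kJ/mol
  T = 336.4 K: K = (2.780, 0.311), RR gives ψ = 0.177, H_out = 7.308 kJ/mol
Linear interpolation between T = 334.1 (H_out = 6.112) and T = 336.4 (H_out = 7.308) on hF = 6.297 gives T ≈ 334.5 K, at which ψ = 0.16.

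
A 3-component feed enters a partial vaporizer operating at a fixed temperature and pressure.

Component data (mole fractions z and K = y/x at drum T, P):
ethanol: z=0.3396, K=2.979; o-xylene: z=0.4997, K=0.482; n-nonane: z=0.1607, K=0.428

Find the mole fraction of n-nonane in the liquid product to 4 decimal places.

x_n-nonane = 0.1947

Let ψ = V/F and solve Σ zᵢ(Kᵢ−1)/(1+ψ(Kᵢ−1)) = 0.
Check two-phase: ΣzᵢKᵢ = 1.3213 > 1 and Σzᵢ/Kᵢ = 1.5262 > 1, so g(0) = 0.3213 > 0 and g(1) = -0.5262 < 0.
Newton iteration, ψ⁰ = 0.33:
  ψ = 0.3300: g = -0.01897, g' = -0.7617 → ψ = 0.3051
  ψ = 0.3051: g = 0.00026, g' = -0.7834 → ψ = 0.3054
Converged at ψ = 0.3054.
Compositions from xᵢ = zᵢ/(1+ψ(Kᵢ−1)), yᵢ = Kᵢxᵢ:
  ethanol: x = 0.2117, y = 0.6305
  o-xylene: x = 0.5936, y = 0.2861
  n-nonane: x = 0.1947, y = 0.0833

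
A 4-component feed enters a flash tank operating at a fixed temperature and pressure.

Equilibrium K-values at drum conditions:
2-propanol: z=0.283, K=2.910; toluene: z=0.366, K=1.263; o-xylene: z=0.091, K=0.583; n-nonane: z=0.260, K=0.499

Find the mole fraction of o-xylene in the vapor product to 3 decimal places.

Rachford–Rice: g(ψ) = Σ zᵢ(Kᵢ−1)/(1+ψ(Kᵢ−1)) = 0.
Check two-phase: ΣzᵢKᵢ = 1.469 > 1 and Σzᵢ/Kᵢ = 1.064 > 1, so g(0) = 0.469 > 0 and g(1) = -0.064 < 0.
Iterate (Newton) starting at ψ = 0.65:
  ψ = 0.650: g = 0.0781, g' = -0.397 → ψ = 0.847
  ψ = 0.847: g = 0.0004, g' = -0.402 → ψ = 0.848
Converged at ψ = 0.848.
Compositions from xᵢ = zᵢ/(1+ψ(Kᵢ−1)), yᵢ = Kᵢxᵢ:
  2-propanol: x = 0.108, y = 0.314
  toluene: x = 0.299, y = 0.378
  o-xylene: x = 0.141, y = 0.082
  n-nonane: x = 0.452, y = 0.226

y_o-xylene = 0.082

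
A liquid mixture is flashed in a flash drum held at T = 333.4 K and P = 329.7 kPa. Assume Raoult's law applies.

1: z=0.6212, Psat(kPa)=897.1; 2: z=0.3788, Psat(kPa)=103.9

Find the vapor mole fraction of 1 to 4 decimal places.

y_1 = 0.7746

Raoult's law: Kᵢ = Pᵢˢᵃᵗ/P = Pᵢˢᵃᵗ/329.7.
  K_1 = 897.1/329.7 = 2.720958, K_2 = 103.9/329.7 = 0.315135
Binary case is linear: z₁(K₁−1)(1+β(K₂−1)) + z₂(K₂−1)(1+β(K₁−1)) = 0
⇒ β = [z₁(K₁−1)+z₂(K₂−1)] / [−(K₁−1)(K₂−1)] = 0.80963/1.17862 = 0.6869
Compositions from xᵢ = zᵢ/(1+β(Kᵢ−1)), yᵢ = Kᵢxᵢ:
  1: x = 0.2847, y = 0.7746
  2: x = 0.7153, y = 0.2254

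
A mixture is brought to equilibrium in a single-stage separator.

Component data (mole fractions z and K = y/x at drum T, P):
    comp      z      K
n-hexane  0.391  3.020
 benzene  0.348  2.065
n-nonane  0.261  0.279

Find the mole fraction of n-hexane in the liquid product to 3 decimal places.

Let ψ = V/F and solve Σ zᵢ(Kᵢ−1)/(1+ψ(Kᵢ−1)) = 0.
g(0) = ΣzᵢKᵢ − 1 = 0.972 and g(1) = 1 − Σzᵢ/Kᵢ = -0.233, so a root lies in (0, 1).
Iterate (Newton) starting at ψ = 0.5:
  ψ = 0.500: g = 0.3405, g' = -0.895 → ψ = 0.881
  ψ = 0.881: g = -0.0399, g' = -1.330 → ψ = 0.851
  ψ = 0.851: g = -0.0015, g' = -1.232 → ψ = 0.849
Converged at ψ = 0.849.
Compositions from xᵢ = zᵢ/(1+ψ(Kᵢ−1)), yᵢ = Kᵢxᵢ:
  n-hexane: x = 0.144, y = 0.435
  benzene: x = 0.183, y = 0.377
  n-nonane: x = 0.673, y = 0.188

x_n-hexane = 0.144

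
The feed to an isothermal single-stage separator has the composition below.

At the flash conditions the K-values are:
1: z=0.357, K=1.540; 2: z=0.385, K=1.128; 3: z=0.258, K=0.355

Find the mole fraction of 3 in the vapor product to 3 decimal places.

y_3 = 0.116

Newton–Raphson from V/F = 0.5:
  V/F = 0.500: g = -0.0475, g' = -0.304 → V/F = 0.344
  V/F = 0.344: g = -0.0040, g' = -0.257 → V/F = 0.328
Converged at V/F = 0.328.
Compositions from xᵢ = zᵢ/(1+V/F(Kᵢ−1)), yᵢ = Kᵢxᵢ:
  1: x = 0.303, y = 0.467
  2: x = 0.369, y = 0.417
  3: x = 0.327, y = 0.116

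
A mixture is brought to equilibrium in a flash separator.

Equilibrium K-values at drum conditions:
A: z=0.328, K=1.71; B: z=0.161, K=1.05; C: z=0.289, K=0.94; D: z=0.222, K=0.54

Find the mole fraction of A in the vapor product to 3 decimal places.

y_A = 0.380

Material balance + equilibrium reduce to Σ zᵢ(Kᵢ−1)/(1+ψ(Kᵢ−1)) = 0.
Check two-phase: ΣzᵢKᵢ = 1.121 > 1 and Σzᵢ/Kᵢ = 1.064 > 1, so g(0) = 0.121 > 0 and g(1) = -0.064 < 0.
Newton–Raphson from ψ = 0.5:
  ψ = 0.500: g = 0.0292, g' = -0.171 → ψ = 0.671
  ψ = 0.671: g = -0.0003, g' = -0.176 → ψ = 0.670
Converged at ψ = 0.670.
Compositions from xᵢ = zᵢ/(1+ψ(Kᵢ−1)), yᵢ = Kᵢxᵢ:
  A: x = 0.222, y = 0.380
  B: x = 0.156, y = 0.164
  C: x = 0.301, y = 0.283
  D: x = 0.321, y = 0.173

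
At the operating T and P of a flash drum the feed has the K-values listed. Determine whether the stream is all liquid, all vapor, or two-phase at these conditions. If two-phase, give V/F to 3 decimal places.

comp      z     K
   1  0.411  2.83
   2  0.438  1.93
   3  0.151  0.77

all vapor

ΣzᵢKᵢ = 2.125; Σzᵢ/Kᵢ = 0.568.
Since Σzᵢ/Kᵢ < 1 the mixture is above its dew point — single vapor phase.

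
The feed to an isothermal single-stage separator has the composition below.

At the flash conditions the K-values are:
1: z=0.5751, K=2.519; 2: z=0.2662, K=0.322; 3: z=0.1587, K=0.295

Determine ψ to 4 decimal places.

Material balance + equilibrium reduce to Σ zᵢ(Kᵢ−1)/(1+ψ(Kᵢ−1)) = 0.
Check two-phase: ΣzᵢKᵢ = 1.5812 > 1 and Σzᵢ/Kᵢ = 1.5930 > 1, so g(0) = 0.5812 > 0 and g(1) = -0.5930 < 0.
Newton–Raphson from ψ = 0.63:
  ψ = 0.6300: g = -0.06995, g' = -0.9747 → ψ = 0.5582
  ψ = 0.5582: g = -0.00216, g' = -0.9198 → ψ = 0.5559
Converged at ψ = 0.5559.

ψ = 0.5559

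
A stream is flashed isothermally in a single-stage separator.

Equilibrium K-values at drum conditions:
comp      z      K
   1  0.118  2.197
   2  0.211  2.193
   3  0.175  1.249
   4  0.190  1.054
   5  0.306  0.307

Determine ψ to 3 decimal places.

Let ψ = V/F and solve Σ zᵢ(Kᵢ−1)/(1+ψ(Kᵢ−1)) = 0.
g(0) = ΣzᵢKᵢ − 1 = 0.235 and g(1) = 1 − Σzᵢ/Kᵢ = -0.467, so a root lies in (0, 1).
Newton iteration, ψ⁰ = 0.35:
  ψ = 0.350: g = 0.0473, g' = -0.499 → ψ = 0.445
  ψ = 0.445: g = -0.0007, g' = -0.517 → ψ = 0.443
Converged at ψ = 0.443.

ψ = 0.443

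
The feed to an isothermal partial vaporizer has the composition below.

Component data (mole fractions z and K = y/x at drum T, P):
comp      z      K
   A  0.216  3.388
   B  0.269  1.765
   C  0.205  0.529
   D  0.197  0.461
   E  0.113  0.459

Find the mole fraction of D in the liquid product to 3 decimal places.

Material balance + equilibrium reduce to Σ zᵢ(Kᵢ−1)/(1+ψ(Kᵢ−1)) = 0.
Check two-phase: ΣzᵢKᵢ = 1.458 > 1 and Σzᵢ/Kᵢ = 1.277 > 1, so g(0) = 0.458 > 0 and g(1) = -0.277 < 0.
Iterate (Newton) starting at ψ = 0.5:
  ψ = 0.500: g = 0.0285, g' = -0.585 → ψ = 0.549
Converged at ψ = 0.549.
Compositions from xᵢ = zᵢ/(1+ψ(Kᵢ−1)), yᵢ = Kᵢxᵢ:
  A: x = 0.093, y = 0.317
  B: x = 0.189, y = 0.334
  C: x = 0.277, y = 0.146
  D: x = 0.280, y = 0.129
  E: x = 0.161, y = 0.074

x_D = 0.280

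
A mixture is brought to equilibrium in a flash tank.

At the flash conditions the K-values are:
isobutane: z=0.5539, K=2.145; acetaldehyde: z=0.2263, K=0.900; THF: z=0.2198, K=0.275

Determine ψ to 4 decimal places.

ψ = 0.7059

Material balance + equilibrium reduce to Σ zᵢ(Kᵢ−1)/(1+ψ(Kᵢ−1)) = 0.
Feasibility: ΣzᵢKᵢ = 1.4522, Σzᵢ/Kᵢ = 1.3089 — both > 1, two phases present.
Newton iteration, ψ⁰ = 0.5:
  ψ = 0.5000: g = 0.12953, g' = -0.5805 → ψ = 0.7231
  ψ = 0.7231: g = -0.01243, g' = -0.7305 → ψ = 0.7061
  ψ = 0.7061: g = -0.00018, g' = -0.7097 → ψ = 0.7059
Converged at ψ = 0.7059.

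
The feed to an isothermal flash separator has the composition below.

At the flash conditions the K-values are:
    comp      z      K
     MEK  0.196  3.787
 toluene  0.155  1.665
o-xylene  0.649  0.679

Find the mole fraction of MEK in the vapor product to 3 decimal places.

Newton iteration, V/F⁰ = 0.5:
  V/F = 0.500: g = 0.0574, g' = -0.399 → V/F = 0.644
  V/F = 0.644: g = 0.0051, g' = -0.335 → V/F = 0.659
Converged at V/F = 0.659.
Compositions from xᵢ = zᵢ/(1+V/F(Kᵢ−1)), yᵢ = Kᵢxᵢ:
  MEK: x = 0.069, y = 0.262
  toluene: x = 0.108, y = 0.179
  o-xylene: x = 0.823, y = 0.559

y_MEK = 0.262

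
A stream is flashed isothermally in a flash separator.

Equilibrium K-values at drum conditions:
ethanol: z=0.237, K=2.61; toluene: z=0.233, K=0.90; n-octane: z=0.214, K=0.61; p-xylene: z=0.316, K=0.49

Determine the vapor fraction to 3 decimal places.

ψ = 0.190

Let ψ = V/F and solve Σ zᵢ(Kᵢ−1)/(1+ψ(Kᵢ−1)) = 0.
g(0) = ΣzᵢKᵢ − 1 = 0.114 and g(1) = 1 − Σzᵢ/Kᵢ = -0.345, so a root lies in (0, 1).
Newton iteration, ψ⁰ = 0.6:
  ψ = 0.600: g = -0.1719, g' = -0.388 → ψ = 0.157
  ψ = 0.157: g = 0.0170, g' = -0.528 → ψ = 0.189
  ψ = 0.189: g = 0.0004, g' = -0.502 → ψ = 0.190
Converged at ψ = 0.190.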